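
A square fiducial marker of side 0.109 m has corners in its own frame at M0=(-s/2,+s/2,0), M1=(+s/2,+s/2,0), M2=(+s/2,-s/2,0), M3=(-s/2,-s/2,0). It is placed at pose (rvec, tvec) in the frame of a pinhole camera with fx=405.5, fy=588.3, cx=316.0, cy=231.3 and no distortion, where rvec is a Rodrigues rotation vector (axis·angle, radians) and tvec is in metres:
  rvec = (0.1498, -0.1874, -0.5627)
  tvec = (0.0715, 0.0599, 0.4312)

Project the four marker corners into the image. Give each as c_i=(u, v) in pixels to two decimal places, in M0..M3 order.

c0=(366.74, 414.14) c1=(446.73, 330.76) c2=(399.98, 210.45) c3=(314.27, 293.76)

Intrinsics K: fx=405.5, fy=588.3, cx=316.0, cy=231.3
Marker side s = 0.109 m; corners in marker frame (Z=0):
  M0 = (-0.0545, +0.0545, 0)
  M1 = (+0.0545, +0.0545, 0)
  M2 = (+0.0545, -0.0545, 0)
  M3 = (-0.0545, -0.0545, 0)
rvec = (0.1498, -0.1874, -0.5627), |rvec| = θ = 0.61171 rad = 35.048°
Rodrigues: sinθ=0.57427, 1−cosθ=0.18133; R = I + sinθ·[k]× + (1−cosθ)·[k]×²:
    [+0.82954 +0.51465 -0.21678]
    [-0.54186 +0.83569 -0.08953]
    [+0.13508 +0.19173 +0.97211]
t = (0.0715, 0.0599, 0.4312) m
M0: Pc = R·M0+t = (+0.05434, +0.13498, +0.43429); u = 405.5·(+0.05434)/0.43429 + 316.0 = 366.7367, v = 588.3·(+0.13498)/0.43429 + 231.3 = 414.1433
M1: Pc = R·M1+t = (+0.14476, +0.07591, +0.44901); u = 405.5·(+0.14476)/0.44901 + 316.0 = 446.7308, v = 588.3·(+0.07591)/0.44901 + 231.3 = 330.7626
M2: Pc = R·M2+t = (+0.08866, -0.01518, +0.42811); u = 405.5·(+0.08866)/0.42811 + 316.0 = 399.9783, v = 588.3·(-0.01518)/0.42811 + 231.3 = 210.4451
M3: Pc = R·M3+t = (-0.00176, +0.04389, +0.41339); u = 405.5·(-0.00176)/0.41339 + 316.0 = 314.2749, v = 588.3·(+0.04389)/0.41339 + 231.3 = 293.7558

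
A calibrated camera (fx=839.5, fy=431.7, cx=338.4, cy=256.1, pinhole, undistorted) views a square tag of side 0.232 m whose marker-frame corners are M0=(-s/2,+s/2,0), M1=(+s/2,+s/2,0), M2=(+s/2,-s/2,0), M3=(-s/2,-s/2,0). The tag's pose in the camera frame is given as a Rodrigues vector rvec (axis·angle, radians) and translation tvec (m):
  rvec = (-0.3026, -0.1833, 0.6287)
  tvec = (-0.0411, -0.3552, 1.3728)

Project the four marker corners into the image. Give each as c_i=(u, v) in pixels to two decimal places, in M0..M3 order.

c0=(213.64, 146.63) c1=(330.52, 192.98) c2=(406.24, 142.32) c3=(296.74, 97.88)

Intrinsics K: fx=839.5, fy=431.7, cx=338.4, cy=256.1
Marker side s = 0.232 m; corners in marker frame (Z=0):
  M0 = (-0.1160, +0.1160, 0)
  M1 = (+0.1160, +0.1160, 0)
  M2 = (+0.1160, -0.1160, 0)
  M3 = (-0.1160, -0.1160, 0)
rvec = (-0.3026, -0.1833, 0.6287), |rvec| = θ = 0.72141 rad = 41.334°
Rodrigues: sinθ=0.66044, 1−cosθ=0.24912; R = I + sinθ·[k]× + (1−cosθ)·[k]×²:
    [+0.79471 -0.54902 -0.25888]
    [+0.60212 +0.76696 +0.22186]
    [+0.07674 -0.33219 +0.94008]
t = (-0.0411, -0.3552, 1.3728) m
M0: Pc = R·M0+t = (-0.19697, -0.33608, +1.32536); u = 839.5·(-0.19697)/1.32536 + 338.4 = 213.6356, v = 431.7·(-0.33608)/1.32536 + 256.1 = 146.6318
M1: Pc = R·M1+t = (-0.01260, -0.19639, +1.34317); u = 839.5·(-0.01260)/1.34317 + 338.4 = 330.5249, v = 431.7·(-0.19639)/1.34317 + 256.1 = 192.9805
M2: Pc = R·M2+t = (+0.11477, -0.37432, +1.42024); u = 839.5·(+0.11477)/1.42024 + 338.4 = 406.2418, v = 431.7·(-0.37432)/1.42024 + 256.1 = 142.3200
M3: Pc = R·M3+t = (-0.06960, -0.51401, +1.40243); u = 839.5·(-0.06960)/1.40243 + 338.4 = 296.7372, v = 431.7·(-0.51401)/1.40243 + 256.1 = 97.8752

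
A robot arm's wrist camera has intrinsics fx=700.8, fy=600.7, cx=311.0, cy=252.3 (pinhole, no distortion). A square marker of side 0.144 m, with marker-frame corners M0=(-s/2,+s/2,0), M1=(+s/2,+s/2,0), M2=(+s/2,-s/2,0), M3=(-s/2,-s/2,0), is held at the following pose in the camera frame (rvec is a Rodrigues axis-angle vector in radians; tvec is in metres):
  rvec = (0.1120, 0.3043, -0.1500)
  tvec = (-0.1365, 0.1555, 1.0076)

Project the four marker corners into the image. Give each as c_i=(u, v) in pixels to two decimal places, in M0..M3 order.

c0=(180.70, 388.92) c1=(270.86, 383.66) c2=(253.47, 298.54) c3=(162.96, 307.54)

Intrinsics K: fx=700.8, fy=600.7, cx=311.0, cy=252.3
Marker side s = 0.144 m; corners in marker frame (Z=0):
  M0 = (-0.0720, +0.0720, 0)
  M1 = (+0.0720, +0.0720, 0)
  M2 = (+0.0720, -0.0720, 0)
  M3 = (-0.0720, -0.0720, 0)
rvec = (0.1120, 0.3043, -0.1500), |rvec| = θ = 0.35727 rad = 20.470°
Rodrigues: sinθ=0.34972, 1−cosθ=0.06315; R = I + sinθ·[k]× + (1−cosθ)·[k]×²:
    [+0.94306 +0.16369 +0.28956]
    [-0.12997 +0.98266 -0.13221]
    [-0.30618 +0.08705 +0.94799]
t = (-0.1365, 0.1555, 1.0076) m
M0: Pc = R·M0+t = (-0.19261, +0.23561, +1.03591); u = 700.8·(-0.19261)/1.03591 + 311.0 = 180.6952, v = 600.7·(+0.23561)/1.03591 + 252.3 = 388.9241
M1: Pc = R·M1+t = (-0.05681, +0.21689, +0.99182); u = 700.8·(-0.05681)/0.99182 + 311.0 = 270.8565, v = 600.7·(+0.21689)/0.99182 + 252.3 = 383.6624
M2: Pc = R·M2+t = (-0.08039, +0.07539, +0.97929); u = 700.8·(-0.08039)/0.97929 + 311.0 = 253.4745, v = 600.7·(+0.07539)/0.97929 + 252.3 = 298.5449
M3: Pc = R·M3+t = (-0.21619, +0.09411, +1.02338); u = 700.8·(-0.21619)/1.02338 + 311.0 = 162.9577, v = 600.7·(+0.09411)/1.02338 + 252.3 = 307.5382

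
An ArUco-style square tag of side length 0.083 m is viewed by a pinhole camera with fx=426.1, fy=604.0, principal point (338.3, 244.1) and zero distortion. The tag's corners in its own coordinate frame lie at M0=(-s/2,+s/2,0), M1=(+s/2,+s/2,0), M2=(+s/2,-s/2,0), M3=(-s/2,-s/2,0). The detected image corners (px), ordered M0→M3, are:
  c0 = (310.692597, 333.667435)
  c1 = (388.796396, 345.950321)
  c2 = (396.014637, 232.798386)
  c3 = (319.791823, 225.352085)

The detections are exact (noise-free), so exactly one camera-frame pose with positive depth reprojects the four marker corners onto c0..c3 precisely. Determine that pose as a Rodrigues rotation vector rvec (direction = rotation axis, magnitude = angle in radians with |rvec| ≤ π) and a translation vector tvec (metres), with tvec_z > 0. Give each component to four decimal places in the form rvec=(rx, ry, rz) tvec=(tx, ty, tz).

rvec=(-0.1679, 0.2179, 0.0927) tvec=(0.0156, 0.0293, 0.4494)

Intrinsics K: fx=426.1, fy=604.0, cx=338.3, cy=244.1
Marker side s = 0.083 m; corners in marker frame (Z=0):
  M0 = (-0.0415, +0.0415, 0)
  M1 = (+0.0415, +0.0415, 0)
  M2 = (+0.0415, -0.0415, 0)
  M3 = (-0.0415, -0.0415, 0)
Detected image corners:
  c0 = (310.692597, 333.667435) px
  c1 = (388.796396, 345.950321) px
  c2 = (396.014637, 232.798386) px
  c3 = (319.791823, 225.352085) px
Planar DLT: solve 8×8 A·h = b for H (H[2,2]=1):
  H  [+754.22887 -220.98088 +353.08924]
  H  [-22.48249 +1235.10270 +283.54547]
  H  [-0.49541 -0.34608 +1.00000]
B = K⁻¹H; ‖b₁‖=2.225376, ‖b₂‖=2.225376; λ = 2/(‖b₁‖+‖b₂‖) = 0.449362, sign → tz>0 ⇒ λ=+0.449362
r₁ = λ·B[:,0] = (+0.97215,+0.07324,-0.22262); r₂ = λ·B[:,1] = (-0.10958,+0.98174,-0.15551)
r₃ = r₁×r₂ = (+0.20716,+0.17558,+0.96242); SVD([r₁ r₂ r₃]) → R = UVᵀ:
  R  [+0.97215 -0.10958 +0.20716]
  R  [+0.07324 +0.98174 +0.17558]
  R  [-0.22262 -0.15551 +0.96242]
t = (+0.01560, +0.02935, +0.44936) m
tr R = 2.916311; θ = arccos((tr R − 1)/2) = 0.290309 rad = 16.633°
axis k = ((R−Rᵀ)₃₂, (R−Rᵀ)₁₃, (R−Rᵀ)₂₁) / (2 sinθ) = (-0.578326, +0.750710, +0.319334)
rvec = θ·k = (-0.167893, +0.217938, +0.092706)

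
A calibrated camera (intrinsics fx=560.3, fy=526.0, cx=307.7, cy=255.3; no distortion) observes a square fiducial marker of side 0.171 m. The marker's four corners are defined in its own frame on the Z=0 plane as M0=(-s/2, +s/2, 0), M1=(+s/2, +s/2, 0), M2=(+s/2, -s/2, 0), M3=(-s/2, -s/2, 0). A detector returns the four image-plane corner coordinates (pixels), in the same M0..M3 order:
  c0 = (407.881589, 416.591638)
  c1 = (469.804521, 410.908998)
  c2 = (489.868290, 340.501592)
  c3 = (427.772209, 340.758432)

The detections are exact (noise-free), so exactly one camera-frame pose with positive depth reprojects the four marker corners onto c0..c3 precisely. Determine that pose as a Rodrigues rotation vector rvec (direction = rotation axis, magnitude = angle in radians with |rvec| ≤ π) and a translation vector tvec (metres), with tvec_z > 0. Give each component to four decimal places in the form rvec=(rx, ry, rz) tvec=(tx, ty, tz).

rvec=(0.2281, -0.5132, 0.1428) tvec=(0.2885, 0.2645, 1.1371)

Intrinsics K: fx=560.3, fy=526.0, cx=307.7, cy=255.3
Marker side s = 0.171 m; corners in marker frame (Z=0):
  M0 = (-0.0855, +0.0855, 0)
  M1 = (+0.0855, +0.0855, 0)
  M2 = (+0.0855, -0.0855, 0)
  M3 = (-0.0855, -0.0855, 0)
Detected image corners:
  c0 = (407.881589, 416.591638) px
  c1 = (469.804521, 410.908998) px
  c2 = (489.868290, 340.501592) px
  c3 = (427.772209, 340.758432) px
Planar DLT: solve 8×8 A·h = b for H (H[2,2]=1):
  H  [+560.27166 -45.84015 +449.86391]
  H  [+148.51991 +486.67781 +377.62877]
  H  [+0.44037 +0.15820 +1.00000]
B = K⁻¹H; ‖b₁‖=0.879413, ‖b₂‖=0.879413; λ = 2/(‖b₁‖+‖b₂‖) = 1.137122, sign → tz>0 ⇒ λ=+1.137122
r₁ = λ·B[:,0] = (+0.86207,+0.07803,+0.50075); r₂ = λ·B[:,1] = (-0.19182,+0.96480,+0.17989)
r₃ = r₁×r₂ = (-0.46909,-0.25113,+0.84669); SVD([r₁ r₂ r₃]) → R = UVᵀ:
  R  [+0.86207 -0.19182 -0.46909]
  R  [+0.07803 +0.96480 -0.25113]
  R  [+0.50075 +0.17989 +0.84669]
t = (+0.28852, +0.26445, +1.13712) m
tr R = 2.673564; θ = arccos((tr R − 1)/2) = 0.579417 rad = 33.198°
axis k = ((R−Rᵀ)₃₂, (R−Rᵀ)₁₃, (R−Rᵀ)₂₁) / (2 sinθ) = (+0.393604, -0.885636, +0.246425)
rvec = θ·k = (+0.228061, -0.513153, +0.142783)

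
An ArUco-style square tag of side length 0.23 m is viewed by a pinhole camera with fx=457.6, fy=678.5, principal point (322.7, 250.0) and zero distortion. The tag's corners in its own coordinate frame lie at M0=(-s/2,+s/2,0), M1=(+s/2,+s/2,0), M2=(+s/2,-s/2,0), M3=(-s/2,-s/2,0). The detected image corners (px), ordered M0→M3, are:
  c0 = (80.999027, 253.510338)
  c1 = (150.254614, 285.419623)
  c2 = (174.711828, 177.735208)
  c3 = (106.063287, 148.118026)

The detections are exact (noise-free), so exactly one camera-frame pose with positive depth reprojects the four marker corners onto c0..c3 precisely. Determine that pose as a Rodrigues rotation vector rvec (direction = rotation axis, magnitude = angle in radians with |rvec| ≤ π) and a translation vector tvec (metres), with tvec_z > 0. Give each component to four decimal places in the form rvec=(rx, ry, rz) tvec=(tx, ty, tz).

Intrinsics K: fx=457.6, fy=678.5, cx=322.7, cy=250.0
Marker side s = 0.23 m; corners in marker frame (Z=0):
  M0 = (-0.1150, +0.1150, 0)
  M1 = (+0.1150, +0.1150, 0)
  M2 = (+0.1150, -0.1150, 0)
  M3 = (-0.1150, -0.1150, 0)
Detected image corners:
  c0 = (80.999027, 253.510338) px
  c1 = (150.254614, 285.419623) px
  c2 = (174.711828, 177.735208) px
  c3 = (106.063287, 148.118026) px
Planar DLT: solve 8×8 A·h = b for H (H[2,2]=1):
  H  [+290.21468 -116.00207 +127.80358]
  H  [+117.55781 +449.08958 +215.66470]
  H  [-0.07474 -0.06512 +1.00000]
B = K⁻¹H; ‖b₁‖=0.719555, ‖b₂‖=0.719555; λ = 2/(‖b₁‖+‖b₂‖) = 1.389748, sign → tz>0 ⇒ λ=+1.389748
r₁ = λ·B[:,0] = (+0.95464,+0.27906,-0.10387); r₂ = λ·B[:,1] = (-0.28849,+0.95320,-0.09050)
r₃ = r₁×r₂ = (+0.07375,+0.11635,+0.99047); SVD([r₁ r₂ r₃]) → R = UVᵀ:
  R  [+0.95464 -0.28849 +0.07375]
  R  [+0.27906 +0.95320 +0.11635]
  R  [-0.10387 -0.09050 +0.99047]
t = (-0.59191, -0.07033, +1.38975) m
tr R = 2.898304; θ = arccos((tr R − 1)/2) = 0.320266 rad = 18.350°
axis k = ((R−Rᵀ)₃₂, (R−Rᵀ)₁₃, (R−Rᵀ)₂₁) / (2 sinθ) = (-0.328522, +0.282098, +0.901385)
rvec = θ·k = (-0.105214, +0.090346, +0.288683)

rvec=(-0.1052, 0.0903, 0.2887) tvec=(-0.5919, -0.0703, 1.3897)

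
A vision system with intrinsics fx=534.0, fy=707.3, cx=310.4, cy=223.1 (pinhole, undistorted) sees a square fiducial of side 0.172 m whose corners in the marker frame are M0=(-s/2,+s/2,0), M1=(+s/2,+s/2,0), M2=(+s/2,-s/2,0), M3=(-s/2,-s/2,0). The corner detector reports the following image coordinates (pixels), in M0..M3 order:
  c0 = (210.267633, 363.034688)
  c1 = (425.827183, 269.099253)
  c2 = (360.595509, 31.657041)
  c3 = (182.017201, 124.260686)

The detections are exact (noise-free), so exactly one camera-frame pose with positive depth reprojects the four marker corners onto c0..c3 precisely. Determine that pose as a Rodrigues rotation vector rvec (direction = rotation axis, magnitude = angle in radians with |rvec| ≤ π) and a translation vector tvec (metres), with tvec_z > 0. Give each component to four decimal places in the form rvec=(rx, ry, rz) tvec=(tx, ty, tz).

Intrinsics K: fx=534.0, fy=707.3, cx=310.4, cy=223.1
Marker side s = 0.172 m; corners in marker frame (Z=0):
  M0 = (-0.0860, +0.0860, 0)
  M1 = (+0.0860, +0.0860, 0)
  M2 = (+0.0860, -0.0860, 0)
  M3 = (-0.0860, -0.0860, 0)
Detected image corners:
  c0 = (210.267633, 363.034688) px
  c1 = (425.827183, 269.099253) px
  c2 = (360.595509, 31.657041) px
  c3 = (182.017201, 124.260686) px
Planar DLT: solve 8×8 A·h = b for H (H[2,2]=1):
  H  [+1029.99337 -27.83916 +289.59480]
  H  [-613.10734 +1186.40556 +188.16859]
  H  [-0.36128 -1.00534 +1.00000]
B = K⁻¹H; ‖b₁‖=2.296069, ‖b₂‖=2.296069; λ = 2/(‖b₁‖+‖b₂‖) = 0.435527, sign → tz>0 ⇒ λ=+0.435527
r₁ = λ·B[:,0] = (+0.93152,-0.32790,-0.15735); r₂ = λ·B[:,1] = (+0.23181,+0.86865,-0.43785)
r₃ = r₁×r₂ = (+0.28025,+0.37139,+0.88517); SVD([r₁ r₂ r₃]) → R = UVᵀ:
  R  [+0.93152 +0.23181 +0.28025]
  R  [-0.32790 +0.86865 +0.37139]
  R  [-0.15735 -0.43785 +0.88517]
t = (-0.01697, -0.02151, +0.43553) m
tr R = 2.685339; θ = arccos((tr R − 1)/2) = 0.568574 rad = 32.577°
axis k = ((R−Rᵀ)₃₂, (R−Rᵀ)₁₃, (R−Rᵀ)₂₁) / (2 sinθ) = (-0.751483, +0.406364, -0.519752)
rvec = θ·k = (-0.427273, +0.231048, -0.295517)

rvec=(-0.4273, 0.2310, -0.2955) tvec=(-0.0170, -0.0215, 0.4355)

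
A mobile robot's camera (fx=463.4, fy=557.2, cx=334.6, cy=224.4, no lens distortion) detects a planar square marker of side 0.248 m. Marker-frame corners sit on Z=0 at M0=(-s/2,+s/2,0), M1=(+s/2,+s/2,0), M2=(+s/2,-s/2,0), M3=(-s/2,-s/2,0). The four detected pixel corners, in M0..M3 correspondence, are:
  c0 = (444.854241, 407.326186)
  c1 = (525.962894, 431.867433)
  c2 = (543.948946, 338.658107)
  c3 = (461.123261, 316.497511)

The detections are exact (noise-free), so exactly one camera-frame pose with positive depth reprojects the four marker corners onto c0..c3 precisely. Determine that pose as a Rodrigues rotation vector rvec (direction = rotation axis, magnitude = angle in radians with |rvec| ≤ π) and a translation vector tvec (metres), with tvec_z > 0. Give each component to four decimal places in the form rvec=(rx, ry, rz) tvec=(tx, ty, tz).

Intrinsics K: fx=463.4, fy=557.2, cx=334.6, cy=224.4
Marker side s = 0.248 m; corners in marker frame (Z=0):
  M0 = (-0.1240, +0.1240, 0)
  M1 = (+0.1240, +0.1240, 0)
  M2 = (+0.1240, -0.1240, 0)
  M3 = (-0.1240, -0.1240, 0)
Detected image corners:
  c0 = (444.854241, 407.326186) px
  c1 = (525.962894, 431.867433) px
  c2 = (543.948946, 338.658107) px
  c3 = (461.123261, 316.497511) px
Planar DLT: solve 8×8 A·h = b for H (H[2,2]=1):
  H  [+271.49612 -39.61360 +493.30224]
  H  [+49.57786 +393.20659 +373.75395]
  H  [-0.11942 +0.05951 +1.00000]
B = K⁻¹H; ‖b₁‖=0.696261, ‖b₂‖=0.696261; λ = 2/(‖b₁‖+‖b₂‖) = 1.436244, sign → tz>0 ⇒ λ=+1.436244
r₁ = λ·B[:,0] = (+0.96531,+0.19687,-0.17152); r₂ = λ·B[:,1] = (-0.18449,+0.97911,+0.08548)
r₃ = r₁×r₂ = (+0.18476,-0.05087,+0.98147); SVD([r₁ r₂ r₃]) → R = UVᵀ:
  R  [+0.96531 -0.18449 +0.18476]
  R  [+0.19687 +0.97911 -0.05087]
  R  [-0.17152 +0.08548 +0.98147]
t = (+0.49188, +0.38498, +1.43624) m
tr R = 2.925886; θ = arccos((tr R − 1)/2) = 0.273087 rad = 15.647°
axis k = ((R−Rᵀ)₃₂, (R−Rᵀ)₁₃, (R−Rᵀ)₂₁) / (2 sinθ) = (+0.252760, +0.660503, +0.706999)
rvec = θ·k = (+0.069025, +0.180375, +0.193072)

rvec=(0.0690, 0.1804, 0.1931) tvec=(0.4919, 0.3850, 1.4362)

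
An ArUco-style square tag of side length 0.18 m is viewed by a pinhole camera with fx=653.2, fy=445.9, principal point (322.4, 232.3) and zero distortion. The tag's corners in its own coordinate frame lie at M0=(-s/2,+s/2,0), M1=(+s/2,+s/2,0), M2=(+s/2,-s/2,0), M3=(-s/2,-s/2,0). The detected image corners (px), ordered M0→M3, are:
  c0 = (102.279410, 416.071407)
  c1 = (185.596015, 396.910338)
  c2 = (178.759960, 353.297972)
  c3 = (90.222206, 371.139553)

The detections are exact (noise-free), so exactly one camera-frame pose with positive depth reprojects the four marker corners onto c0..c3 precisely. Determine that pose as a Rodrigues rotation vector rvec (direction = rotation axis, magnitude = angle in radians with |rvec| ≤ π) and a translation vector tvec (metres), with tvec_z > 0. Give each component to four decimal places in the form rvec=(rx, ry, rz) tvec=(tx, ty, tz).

Intrinsics K: fx=653.2, fy=445.9, cx=322.4, cy=232.3
Marker side s = 0.18 m; corners in marker frame (Z=0):
  M0 = (-0.0900, +0.0900, 0)
  M1 = (+0.0900, +0.0900, 0)
  M2 = (+0.0900, -0.0900, 0)
  M3 = (-0.0900, -0.0900, 0)
Detected image corners:
  c0 = (102.279410, 416.071407) px
  c1 = (185.596015, 396.910338) px
  c2 = (178.759960, 353.297972) px
  c3 = (90.222206, 371.139553) px
Planar DLT: solve 8×8 A·h = b for H (H[2,2]=1):
  H  [+517.78938 +94.60604 +140.47784]
  H  [+9.79884 +363.21758 +384.71904]
  H  [+0.29318 +0.30534 +1.00000]
B = K⁻¹H; ‖b₁‖=0.723150, ‖b₂‖=0.723150; λ = 2/(‖b₁‖+‖b₂‖) = 1.382838, sign → tz>0 ⇒ λ=+1.382838
r₁ = λ·B[:,0] = (+0.89607,-0.18082,+0.40542); r₂ = λ·B[:,1] = (-0.00812,+0.90645,+0.42223)
r₃ = r₁×r₂ = (-0.44384,-0.38164,+0.81077); SVD([r₁ r₂ r₃]) → R = UVᵀ:
  R  [+0.89607 -0.00812 -0.44384]
  R  [-0.18082 +0.90645 -0.38164]
  R  [+0.40542 +0.42223 +0.81077]
t = (-0.38513, +0.47269, +1.38284) m
tr R = 2.613294; θ = arccos((tr R − 1)/2) = 0.632340 rad = 36.230°
axis k = ((R−Rᵀ)₃₂, (R−Rᵀ)₁₃, (R−Rᵀ)₂₁) / (2 sinθ) = (+0.680058, -0.718453, -0.146103)
rvec = θ·k = (+0.430028, -0.454307, -0.092387)

rvec=(0.4300, -0.4543, -0.0924) tvec=(-0.3851, 0.4727, 1.3828)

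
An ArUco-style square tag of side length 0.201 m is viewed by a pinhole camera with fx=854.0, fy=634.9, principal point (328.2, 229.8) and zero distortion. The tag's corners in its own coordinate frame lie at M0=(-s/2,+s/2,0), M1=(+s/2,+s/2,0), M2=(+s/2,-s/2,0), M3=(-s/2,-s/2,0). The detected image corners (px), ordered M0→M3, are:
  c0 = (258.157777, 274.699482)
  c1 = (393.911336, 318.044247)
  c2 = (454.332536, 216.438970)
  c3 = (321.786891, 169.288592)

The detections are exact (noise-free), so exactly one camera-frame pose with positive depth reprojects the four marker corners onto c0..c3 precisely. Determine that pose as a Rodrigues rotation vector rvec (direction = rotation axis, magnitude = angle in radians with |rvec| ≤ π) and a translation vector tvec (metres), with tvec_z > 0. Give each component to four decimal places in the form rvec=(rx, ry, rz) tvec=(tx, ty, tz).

Intrinsics K: fx=854.0, fy=634.9, cx=328.2, cy=229.8
Marker side s = 0.201 m; corners in marker frame (Z=0):
  M0 = (-0.1005, +0.1005, 0)
  M1 = (+0.1005, +0.1005, 0)
  M2 = (+0.1005, -0.1005, 0)
  M3 = (-0.1005, -0.1005, 0)
Detected image corners:
  c0 = (258.157777, 274.699482) px
  c1 = (393.911336, 318.044247) px
  c2 = (454.332536, 216.438970) px
  c3 = (321.786891, 169.288592) px
Planar DLT: solve 8×8 A·h = b for H (H[2,2]=1):
  H  [+737.16402 -318.64252 +358.45368]
  H  [+272.94401 +507.78029 +244.91333]
  H  [+0.19543 -0.02861 +1.00000]
B = K⁻¹H; ‖b₁‖=0.887847, ‖b₂‖=0.887847; λ = 2/(‖b₁‖+‖b₂‖) = 1.126321, sign → tz>0 ⇒ λ=+1.126321
r₁ = λ·B[:,0] = (+0.88764,+0.40454,+0.22011); r₂ = λ·B[:,1] = (-0.40786,+0.91247,-0.03223)
r₃ = r₁×r₂ = (-0.21388,-0.06117,+0.97494); SVD([r₁ r₂ r₃]) → R = UVᵀ:
  R  [+0.88764 -0.40786 -0.21388]
  R  [+0.40454 +0.91247 -0.06117]
  R  [+0.22011 -0.03223 +0.97494]
t = (+0.03990, +0.02681, +1.12632) m
tr R = 2.775053; θ = arccos((tr R − 1)/2) = 0.478847 rad = 27.436°
axis k = ((R−Rᵀ)₃₂, (R−Rᵀ)₁₃, (R−Rᵀ)₂₁) / (2 sinθ) = (+0.031406, -0.470959, +0.881596)
rvec = θ·k = (+0.015039, -0.225517, +0.422150)

rvec=(0.0150, -0.2255, 0.4221) tvec=(0.0399, 0.0268, 1.1263)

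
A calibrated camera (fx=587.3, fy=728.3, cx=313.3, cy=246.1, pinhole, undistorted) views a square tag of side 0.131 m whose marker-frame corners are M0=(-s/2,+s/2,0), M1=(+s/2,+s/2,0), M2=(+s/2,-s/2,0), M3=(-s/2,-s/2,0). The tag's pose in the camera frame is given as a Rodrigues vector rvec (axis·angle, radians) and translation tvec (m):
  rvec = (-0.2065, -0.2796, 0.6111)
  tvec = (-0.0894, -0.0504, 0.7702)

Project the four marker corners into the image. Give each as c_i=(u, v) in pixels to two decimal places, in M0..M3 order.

Intrinsics K: fx=587.3, fy=728.3, cx=313.3, cy=246.1
Marker side s = 0.131 m; corners in marker frame (Z=0):
  M0 = (-0.0655, +0.0655, 0)
  M1 = (+0.0655, +0.0655, 0)
  M2 = (+0.0655, -0.0655, 0)
  M3 = (-0.0655, -0.0655, 0)
rvec = (-0.2065, -0.2796, 0.6111), |rvec| = θ = 0.70304 rad = 40.281°
Rodrigues: sinθ=0.64654, 1−cosθ=0.23712; R = I + sinθ·[k]× + (1−cosθ)·[k]×²:
    [+0.78334 -0.53429 -0.31767]
    [+0.58969 +0.80039 +0.10793]
    [+0.19659 -0.27188 +0.94204]
t = (-0.0894, -0.0504, 0.7702) m
M0: Pc = R·M0+t = (-0.17570, -0.03660, +0.73952); u = 587.3·(-0.17570)/0.73952 + 313.3 = 173.7608, v = 728.3·(-0.03660)/0.73952 + 246.1 = 210.0558
M1: Pc = R·M1+t = (-0.07309, +0.04065, +0.76527); u = 587.3·(-0.07309)/0.76527 + 313.3 = 257.2097, v = 728.3·(+0.04065)/0.76527 + 246.1 = 284.7861
M2: Pc = R·M2+t = (-0.00310, -0.06420, +0.80088); u = 587.3·(-0.00310)/0.80088 + 313.3 = 311.0302, v = 728.3·(-0.06420)/0.80088 + 246.1 = 187.7178
M3: Pc = R·M3+t = (-0.10571, -0.14145, +0.77513); u = 587.3·(-0.10571)/0.77513 + 313.3 = 233.2038, v = 728.3·(-0.14145)/0.77513 + 246.1 = 113.1961

c0=(173.76, 210.06) c1=(257.21, 284.79) c2=(311.03, 187.72) c3=(233.20, 113.20)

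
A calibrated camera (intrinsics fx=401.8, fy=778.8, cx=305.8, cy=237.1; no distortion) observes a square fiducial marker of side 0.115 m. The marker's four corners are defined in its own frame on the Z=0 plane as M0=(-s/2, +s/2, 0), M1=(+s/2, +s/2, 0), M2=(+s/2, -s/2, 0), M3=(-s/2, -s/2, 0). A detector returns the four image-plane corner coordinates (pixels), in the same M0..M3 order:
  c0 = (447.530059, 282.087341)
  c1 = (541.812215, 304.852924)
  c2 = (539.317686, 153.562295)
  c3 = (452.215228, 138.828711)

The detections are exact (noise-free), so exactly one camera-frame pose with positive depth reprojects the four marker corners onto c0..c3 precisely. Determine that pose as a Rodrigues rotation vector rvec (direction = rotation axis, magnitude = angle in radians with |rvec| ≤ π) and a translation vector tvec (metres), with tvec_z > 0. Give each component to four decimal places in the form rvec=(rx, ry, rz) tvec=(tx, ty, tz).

Intrinsics K: fx=401.8, fy=778.8, cx=305.8, cy=237.1
Marker side s = 0.115 m; corners in marker frame (Z=0):
  M0 = (-0.0575, +0.0575, 0)
  M1 = (+0.0575, +0.0575, 0)
  M2 = (+0.0575, -0.0575, 0)
  M3 = (-0.0575, -0.0575, 0)
Detected image corners:
  c0 = (447.530059, 282.087341) px
  c1 = (541.812215, 304.852924) px
  c2 = (539.317686, 153.562295) px
  c3 = (452.215228, 138.828711) px
Planar DLT: solve 8×8 A·h = b for H (H[2,2]=1):
  H  [+596.22719 -353.43233 +494.23415]
  H  [+76.79134 +1127.51713 +216.69024]
  H  [-0.38601 -0.69306 +1.00000]
B = K⁻¹H; ‖b₁‖=1.831890, ‖b₂‖=1.831890; λ = 2/(‖b₁‖+‖b₂‖) = 0.545884, sign → tz>0 ⇒ λ=+0.545884
r₁ = λ·B[:,0] = (+0.97040,+0.11798,-0.21071); r₂ = λ·B[:,1] = (-0.19224,+0.90549,-0.37833)
r₃ = r₁×r₂ = (+0.14617,+0.40764,+0.90137); SVD([r₁ r₂ r₃]) → R = UVᵀ:
  R  [+0.97040 -0.19224 +0.14617]
  R  [+0.11798 +0.90549 +0.40764]
  R  [-0.21071 -0.37833 +0.90137]
t = (+0.25601, -0.01431, +0.54588) m
tr R = 2.777262; θ = arccos((tr R − 1)/2) = 0.476445 rad = 27.298°
axis k = ((R−Rᵀ)₃₂, (R−Rᵀ)₁₃, (R−Rᵀ)₂₁) / (2 sinθ) = (-0.856878, +0.389079, +0.338199)
rvec = θ·k = (-0.408255, +0.185375, +0.161133)

rvec=(-0.4083, 0.1854, 0.1611) tvec=(0.2560, -0.0143, 0.5459)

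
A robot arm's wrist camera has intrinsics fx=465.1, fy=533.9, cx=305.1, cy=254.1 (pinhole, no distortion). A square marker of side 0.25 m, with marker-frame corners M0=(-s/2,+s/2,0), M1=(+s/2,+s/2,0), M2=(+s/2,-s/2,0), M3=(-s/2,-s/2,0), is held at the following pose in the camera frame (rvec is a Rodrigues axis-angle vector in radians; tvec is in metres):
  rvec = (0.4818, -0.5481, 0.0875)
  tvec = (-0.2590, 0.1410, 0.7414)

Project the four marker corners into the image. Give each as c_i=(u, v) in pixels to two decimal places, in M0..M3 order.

c0=(55.23, 442.81) c1=(208.58, 407.01) c2=(227.01, 271.46) c3=(51.92, 284.99)

Intrinsics K: fx=465.1, fy=533.9, cx=305.1, cy=254.1
Marker side s = 0.25 m; corners in marker frame (Z=0):
  M0 = (-0.1250, +0.1250, 0)
  M1 = (+0.1250, +0.1250, 0)
  M2 = (+0.1250, -0.1250, 0)
  M3 = (-0.1250, -0.1250, 0)
rvec = (0.4818, -0.5481, 0.0875), |rvec| = θ = 0.73498 rad = 42.111°
Rodrigues: sinθ=0.67058, 1−cosθ=0.25816; R = I + sinθ·[k]× + (1−cosθ)·[k]×²:
    [+0.85278 -0.20603 -0.47992]
    [-0.04637 +0.88541 -0.46250]
    [+0.52022 +0.41666 +0.74550]
t = (-0.2590, 0.1410, 0.7414) m
M0: Pc = R·M0+t = (-0.39135, +0.25747, +0.72846); u = 465.1·(-0.39135)/0.72846 + 305.1 = 55.2326, v = 533.9·(+0.25747)/0.72846 + 254.1 = 442.8064
M1: Pc = R·M1+t = (-0.17816, +0.24588, +0.85851); u = 465.1·(-0.17816)/0.85851 + 305.1 = 208.5829, v = 533.9·(+0.24588)/0.85851 + 254.1 = 407.0108
M2: Pc = R·M2+t = (-0.12665, +0.02453, +0.75434); u = 465.1·(-0.12665)/0.75434 + 305.1 = 227.0130, v = 533.9·(+0.02453)/0.75434 + 254.1 = 271.4602
M3: Pc = R·M3+t = (-0.33984, +0.03612, +0.62429); u = 465.1·(-0.33984)/0.62429 + 305.1 = 51.9151, v = 533.9·(+0.03612)/0.62429 + 254.1 = 284.9902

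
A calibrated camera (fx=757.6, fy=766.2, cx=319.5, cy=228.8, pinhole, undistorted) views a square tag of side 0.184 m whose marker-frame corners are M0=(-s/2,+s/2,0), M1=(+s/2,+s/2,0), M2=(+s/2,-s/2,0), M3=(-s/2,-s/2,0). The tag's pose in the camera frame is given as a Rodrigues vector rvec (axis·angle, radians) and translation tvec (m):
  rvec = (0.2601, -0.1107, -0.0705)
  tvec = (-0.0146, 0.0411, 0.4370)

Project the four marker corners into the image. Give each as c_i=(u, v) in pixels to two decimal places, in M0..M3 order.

c0=(150.56, 462.00) c1=(451.14, 427.74) c2=(447.84, 128.47) c3=(111.47, 153.15)

Intrinsics K: fx=757.6, fy=766.2, cx=319.5, cy=228.8
Marker side s = 0.184 m; corners in marker frame (Z=0):
  M0 = (-0.0920, +0.0920, 0)
  M1 = (+0.0920, +0.0920, 0)
  M2 = (+0.0920, -0.0920, 0)
  M3 = (-0.0920, -0.0920, 0)
rvec = (0.2601, -0.1107, -0.0705), |rvec| = θ = 0.29134 rad = 16.692°
Rodrigues: sinθ=0.28723, 1−cosθ=0.04214; R = I + sinθ·[k]× + (1−cosθ)·[k]×²:
    [+0.99145 +0.05521 -0.11824]
    [-0.08380 +0.96394 -0.25256]
    [+0.10004 +0.26031 +0.96033]
t = (-0.0146, 0.0411, 0.4370) m
M0: Pc = R·M0+t = (-0.10073, +0.13749, +0.45175); u = 757.6·(-0.10073)/0.45175 + 319.5 = 150.5643, v = 766.2·(+0.13749)/0.45175 + 228.8 = 461.9999
M1: Pc = R·M1+t = (+0.08169, +0.12207, +0.47015); u = 757.6·(+0.08169)/0.47015 + 319.5 = 451.1392, v = 766.2·(+0.12207)/0.47015 + 228.8 = 427.7409
M2: Pc = R·M2+t = (+0.07153, -0.05529, +0.42225); u = 757.6·(+0.07153)/0.42225 + 319.5 = 447.8442, v = 766.2·(-0.05529)/0.42225 + 228.8 = 128.4689
M3: Pc = R·M3+t = (-0.11089, -0.03987, +0.40385); u = 757.6·(-0.11089)/0.40385 + 319.5 = 111.4704, v = 766.2·(-0.03987)/0.40385 + 228.8 = 153.1507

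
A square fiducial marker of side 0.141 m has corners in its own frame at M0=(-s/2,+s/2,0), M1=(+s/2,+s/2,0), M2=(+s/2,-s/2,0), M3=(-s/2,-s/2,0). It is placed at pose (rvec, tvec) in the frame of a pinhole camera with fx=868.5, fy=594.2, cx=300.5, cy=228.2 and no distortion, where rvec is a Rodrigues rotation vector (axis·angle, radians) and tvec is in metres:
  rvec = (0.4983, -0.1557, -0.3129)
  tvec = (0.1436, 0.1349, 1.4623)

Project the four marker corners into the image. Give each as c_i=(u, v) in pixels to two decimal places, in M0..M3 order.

c0=(356.00, 314.60) c1=(432.34, 295.53) c2=(416.81, 250.12) c3=(336.64, 269.80)

Intrinsics K: fx=868.5, fy=594.2, cx=300.5, cy=228.2
Marker side s = 0.141 m; corners in marker frame (Z=0):
  M0 = (-0.0705, +0.0705, 0)
  M1 = (+0.0705, +0.0705, 0)
  M2 = (+0.0705, -0.0705, 0)
  M3 = (-0.0705, -0.0705, 0)
rvec = (0.4983, -0.1557, -0.3129), |rvec| = θ = 0.60865 rad = 34.873°
Rodrigues: sinθ=0.57176, 1−cosθ=0.17958; R = I + sinθ·[k]× + (1−cosθ)·[k]×²:
    [+0.94079 +0.25633 -0.22185]
    [-0.33155 +0.83217 -0.44448]
    [+0.07068 +0.49172 +0.86788]
t = (0.1436, 0.1349, 1.4623) m
M0: Pc = R·M0+t = (+0.09535, +0.21694, +1.49198); u = 868.5·(+0.09535)/1.49198 + 300.5 = 356.0016, v = 594.2·(+0.21694)/1.49198 + 228.2 = 314.5998
M1: Pc = R·M1+t = (+0.22800, +0.17019, +1.50195); u = 868.5·(+0.22800)/1.50195 + 300.5 = 432.3387, v = 594.2·(+0.17019)/1.50195 + 228.2 = 295.5321
M2: Pc = R·M2+t = (+0.19185, +0.05286, +1.43262); u = 868.5·(+0.19185)/1.43262 + 300.5 = 416.8086, v = 594.2·(+0.05286)/1.43262 + 228.2 = 250.1236
M3: Pc = R·M3+t = (+0.05920, +0.09961, +1.42265); u = 868.5·(+0.05920)/1.42265 + 300.5 = 336.6425, v = 594.2·(+0.09961)/1.42265 + 228.2 = 269.8024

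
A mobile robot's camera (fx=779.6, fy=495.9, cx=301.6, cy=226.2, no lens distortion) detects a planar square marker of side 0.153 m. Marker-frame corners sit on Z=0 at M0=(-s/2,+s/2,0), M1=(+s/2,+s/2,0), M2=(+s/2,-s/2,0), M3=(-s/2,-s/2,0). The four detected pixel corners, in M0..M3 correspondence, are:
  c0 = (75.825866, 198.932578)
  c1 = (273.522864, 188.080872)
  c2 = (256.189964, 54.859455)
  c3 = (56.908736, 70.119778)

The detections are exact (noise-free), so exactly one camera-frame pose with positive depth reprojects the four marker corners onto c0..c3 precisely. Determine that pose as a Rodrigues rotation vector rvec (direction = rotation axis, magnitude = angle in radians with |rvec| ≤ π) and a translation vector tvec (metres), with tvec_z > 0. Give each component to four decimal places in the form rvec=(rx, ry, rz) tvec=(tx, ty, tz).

rvec=(0.0466, 0.1224, -0.0786) tvec=(-0.1026, -0.1146, 0.5816)

Intrinsics K: fx=779.6, fy=495.9, cx=301.6, cy=226.2
Marker side s = 0.153 m; corners in marker frame (Z=0):
  M0 = (-0.0765, +0.0765, 0)
  M1 = (+0.0765, +0.0765, 0)
  M2 = (+0.0765, -0.0765, 0)
  M3 = (-0.0765, -0.0765, 0)
Detected image corners:
  c0 = (75.825866, 198.932578) px
  c1 = (273.522864, 188.080872) px
  c2 = (256.189964, 54.859455) px
  c3 = (56.908736, 70.119778) px
Planar DLT: solve 8×8 A·h = b for H (H[2,2]=1):
  H  [+1262.04483 +130.40584 +164.04592]
  H  [-112.49181 +865.25080 +128.46324]
  H  [-0.21279 +0.07160 +1.00000]
B = K⁻¹H; ‖b₁‖=1.719322, ‖b₂‖=1.719321; λ = 2/(‖b₁‖+‖b₂‖) = 0.581625, sign → tz>0 ⇒ λ=+0.581625
r₁ = λ·B[:,0] = (+0.98944,-0.07548,-0.12377); r₂ = λ·B[:,1] = (+0.08118,+0.99583,+0.04164)
r₃ = r₁×r₂ = (+0.12011,-0.05125,+0.99144); SVD([r₁ r₂ r₃]) → R = UVᵀ:
  R  [+0.98944 +0.08118 +0.12011]
  R  [-0.07548 +0.99583 -0.05125]
  R  [-0.12377 +0.04164 +0.99144]
t = (-0.10262, -0.11463, +0.58162) m
tr R = 2.976703; θ = arccos((tr R − 1)/2) = 0.152783 rad = 8.754°
axis k = ((R−Rᵀ)₃₂, (R−Rᵀ)₁₃, (R−Rᵀ)₂₁) / (2 sinθ) = (+0.305189, +0.801216, -0.514696)
rvec = θ·k = (+0.046628, +0.122412, -0.078637)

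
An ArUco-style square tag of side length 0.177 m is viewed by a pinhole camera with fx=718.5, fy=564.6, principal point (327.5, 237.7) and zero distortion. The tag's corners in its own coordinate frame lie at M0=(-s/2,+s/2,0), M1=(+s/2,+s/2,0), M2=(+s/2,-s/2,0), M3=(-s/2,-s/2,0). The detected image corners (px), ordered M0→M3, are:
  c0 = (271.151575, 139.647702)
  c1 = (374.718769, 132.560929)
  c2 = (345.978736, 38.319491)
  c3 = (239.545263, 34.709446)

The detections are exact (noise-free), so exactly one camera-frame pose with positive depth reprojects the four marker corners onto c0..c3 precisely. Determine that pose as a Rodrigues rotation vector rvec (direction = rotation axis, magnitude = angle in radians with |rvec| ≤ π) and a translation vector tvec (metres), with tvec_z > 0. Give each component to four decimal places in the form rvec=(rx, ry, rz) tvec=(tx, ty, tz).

rvec=(-0.0924, -0.6266, -0.2191) tvec=(-0.0228, -0.2613, 0.9737)

Intrinsics K: fx=718.5, fy=564.6, cx=327.5, cy=237.7
Marker side s = 0.177 m; corners in marker frame (Z=0):
  M0 = (-0.0885, +0.0885, 0)
  M1 = (+0.0885, +0.0885, 0)
  M2 = (+0.0885, -0.0885, 0)
  M3 = (-0.0885, -0.0885, 0)
Detected image corners:
  c0 = (271.151575, 139.647702) px
  c1 = (374.718769, 132.560929) px
  c2 = (345.978736, 38.319491) px
  c3 = (239.545263, 34.709446) px
Planar DLT: solve 8×8 A·h = b for H (H[2,2]=1):
  H  [+779.94026 +163.86158 +310.63967]
  H  [+42.57719 +559.30177 +86.17436]
  H  [+0.60648 -0.02005 +1.00000]
B = K⁻¹H; ‖b₁‖=1.027028, ‖b₂‖=1.027028; λ = 2/(‖b₁‖+‖b₂‖) = 0.973684, sign → tz>0 ⇒ λ=+0.973684
r₁ = λ·B[:,0] = (+0.78778,-0.17519,+0.59052); r₂ = λ·B[:,1] = (+0.23096,+0.97277,-0.01953)
r₃ = r₁×r₂ = (-0.57102,+0.15177,+0.80679); SVD([r₁ r₂ r₃]) → R = UVᵀ:
  R  [+0.78778 +0.23096 -0.57102]
  R  [-0.17519 +0.97277 +0.15177]
  R  [+0.59052 -0.01953 +0.80679]
t = (-0.02285, -0.26131, +0.97368) m
tr R = 2.567336; θ = arccos((tr R − 1)/2) = 0.670248 rad = 38.402°
axis k = ((R−Rᵀ)₃₂, (R−Rᵀ)₁₃, (R−Rᵀ)₂₁) / (2 sinθ) = (-0.137879, -0.934942, -0.326914)
rvec = θ·k = (-0.092413, -0.626643, -0.219113)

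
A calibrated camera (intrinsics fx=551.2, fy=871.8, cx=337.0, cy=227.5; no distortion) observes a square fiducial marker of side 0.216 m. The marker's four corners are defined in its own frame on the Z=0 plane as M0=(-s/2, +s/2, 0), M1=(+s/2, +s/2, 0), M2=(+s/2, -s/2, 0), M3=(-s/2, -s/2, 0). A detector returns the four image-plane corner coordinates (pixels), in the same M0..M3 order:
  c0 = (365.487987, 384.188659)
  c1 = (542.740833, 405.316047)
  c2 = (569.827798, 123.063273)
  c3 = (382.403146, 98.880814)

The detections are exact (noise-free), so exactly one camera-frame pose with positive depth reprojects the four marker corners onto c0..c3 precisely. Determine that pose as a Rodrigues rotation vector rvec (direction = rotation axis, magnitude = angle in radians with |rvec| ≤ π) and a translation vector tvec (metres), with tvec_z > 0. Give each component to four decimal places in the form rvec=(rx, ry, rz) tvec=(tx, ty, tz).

Intrinsics K: fx=551.2, fy=871.8, cx=337.0, cy=227.5
Marker side s = 0.216 m; corners in marker frame (Z=0):
  M0 = (-0.1080, +0.1080, 0)
  M1 = (+0.1080, +0.1080, 0)
  M2 = (+0.1080, -0.1080, 0)
  M3 = (-0.1080, -0.1080, 0)
Detected image corners:
  c0 = (365.487987, 384.188659) px
  c1 = (542.740833, 405.316047) px
  c2 = (569.827798, 123.063273) px
  c3 = (382.403146, 98.880814) px
Planar DLT: solve 8×8 A·h = b for H (H[2,2]=1):
  H  [+856.95756 +19.81685 +465.08895]
  H  [+112.00284 +1379.96414 +256.90881]
  H  [+0.02894 +0.26176 +1.00000]
B = K⁻¹H; ‖b₁‖=1.542037, ‖b₂‖=1.542037; λ = 2/(‖b₁‖+‖b₂‖) = 0.648493, sign → tz>0 ⇒ λ=+0.648493
r₁ = λ·B[:,0] = (+0.99674,+0.07842,+0.01877); r₂ = λ·B[:,1] = (-0.08047,+0.98220,+0.16975)
r₃ = r₁×r₂ = (-0.00512,-0.17071,+0.98531); SVD([r₁ r₂ r₃]) → R = UVᵀ:
  R  [+0.99674 -0.08047 -0.00512]
  R  [+0.07842 +0.98220 -0.17071]
  R  [+0.01877 +0.16975 +0.98531]
t = (+0.15070, +0.02188, +0.64849) m
tr R = 2.964250; θ = arccos((tr R − 1)/2) = 0.189360 rad = 10.850°
axis k = ((R−Rᵀ)₃₂, (R−Rᵀ)₁₃, (R−Rᵀ)₂₁) / (2 sinθ) = (+0.904350, -0.063473, +0.422045)
rvec = θ·k = (+0.171248, -0.012019, +0.079919)

rvec=(0.1712, -0.0120, 0.0799) tvec=(0.1507, 0.0219, 0.6485)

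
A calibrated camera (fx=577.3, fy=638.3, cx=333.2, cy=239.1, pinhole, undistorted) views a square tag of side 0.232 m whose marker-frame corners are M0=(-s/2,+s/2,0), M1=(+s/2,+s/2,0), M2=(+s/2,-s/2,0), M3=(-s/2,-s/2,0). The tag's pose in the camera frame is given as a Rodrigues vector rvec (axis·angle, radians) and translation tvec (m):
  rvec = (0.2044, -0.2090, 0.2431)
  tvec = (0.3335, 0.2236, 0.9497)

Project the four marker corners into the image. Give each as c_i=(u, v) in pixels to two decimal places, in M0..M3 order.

Intrinsics K: fx=577.3, fy=638.3, cx=333.2, cy=239.1
Marker side s = 0.232 m; corners in marker frame (Z=0):
  M0 = (-0.1160, +0.1160, 0)
  M1 = (+0.1160, +0.1160, 0)
  M2 = (+0.1160, -0.1160, 0)
  M3 = (-0.1160, -0.1160, 0)
rvec = (0.2044, -0.2090, 0.2431), |rvec| = θ = 0.38021 rad = 21.784°
Rodrigues: sinθ=0.37111, 1−cosθ=0.07141; R = I + sinθ·[k]× + (1−cosθ)·[k]×²:
    [+0.94923 -0.25839 -0.17945]
    [+0.21618 +0.95017 -0.22461]
    [+0.22855 +0.17441 +0.95778]
t = (0.3335, 0.2236, 0.9497) m
M0: Pc = R·M0+t = (+0.19342, +0.30874, +0.94342); u = 577.3·(+0.19342)/0.94342 + 333.2 = 451.5559, v = 638.3·(+0.30874)/0.94342 + 239.1 = 447.9891
M1: Pc = R·M1+t = (+0.41364, +0.35890, +0.99644); u = 577.3·(+0.41364)/0.99644 + 333.2 = 572.8451, v = 638.3·(+0.35890)/0.99644 + 239.1 = 469.0012
M2: Pc = R·M2+t = (+0.47358, +0.13846, +0.95598); u = 577.3·(+0.47358)/0.95598 + 333.2 = 619.1890, v = 638.3·(+0.13846)/0.95598 + 239.1 = 331.5471
M3: Pc = R·M3+t = (+0.25336, +0.08830, +0.90296); u = 577.3·(+0.25336)/0.90296 + 333.2 = 495.1860, v = 638.3·(+0.08830)/0.90296 + 239.1 = 301.5219

c0=(451.56, 447.99) c1=(572.85, 469.00) c2=(619.19, 331.55) c3=(495.19, 301.52)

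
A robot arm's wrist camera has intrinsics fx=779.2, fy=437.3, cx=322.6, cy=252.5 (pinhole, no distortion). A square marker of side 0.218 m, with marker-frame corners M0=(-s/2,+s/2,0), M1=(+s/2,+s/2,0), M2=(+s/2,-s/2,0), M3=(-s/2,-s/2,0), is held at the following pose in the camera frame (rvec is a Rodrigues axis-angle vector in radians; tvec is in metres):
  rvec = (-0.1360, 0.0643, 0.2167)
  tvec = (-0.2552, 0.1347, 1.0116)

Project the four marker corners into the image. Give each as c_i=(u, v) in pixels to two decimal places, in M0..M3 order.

Intrinsics K: fx=779.2, fy=437.3, cx=322.6, cy=252.5
Marker side s = 0.218 m; corners in marker frame (Z=0):
  M0 = (-0.1090, +0.1090, 0)
  M1 = (+0.1090, +0.1090, 0)
  M2 = (+0.1090, -0.1090, 0)
  M3 = (-0.1090, -0.1090, 0)
rvec = (-0.1360, 0.0643, 0.2167), |rvec| = θ = 0.26380 rad = 15.115°
Rodrigues: sinθ=0.26075, 1−cosθ=0.03459; R = I + sinθ·[k]× + (1−cosθ)·[k]×²:
    [+0.97460 -0.21854 +0.04891]
    [+0.20985 +0.96746 +0.14135]
    [-0.07821 -0.12750 +0.98875]
t = (-0.2552, 0.1347, 1.0116) m
M0: Pc = R·M0+t = (-0.38525, +0.21728, +1.00623); u = 779.2·(-0.38525)/1.00623 + 322.6 = 24.2688, v = 437.3·(+0.21728)/1.00623 + 252.5 = 346.9285
M1: Pc = R·M1+t = (-0.17279, +0.26303, +0.98918); u = 779.2·(-0.17279)/0.98918 + 322.6 = 186.4893, v = 437.3·(+0.26303)/0.98918 + 252.5 = 368.7800
M2: Pc = R·M2+t = (-0.12515, +0.05212, +1.01697); u = 779.2·(-0.12515)/1.01697 + 322.6 = 226.7127, v = 437.3·(+0.05212)/1.01697 + 252.5 = 274.9117
M3: Pc = R·M3+t = (-0.33761, +0.00637, +1.03402); u = 779.2·(-0.33761)/1.03402 + 322.6 = 68.1896, v = 437.3·(+0.00637)/1.03402 + 252.5 = 255.1953

c0=(24.27, 346.93) c1=(186.49, 368.78) c2=(226.71, 274.91) c3=(68.19, 255.20)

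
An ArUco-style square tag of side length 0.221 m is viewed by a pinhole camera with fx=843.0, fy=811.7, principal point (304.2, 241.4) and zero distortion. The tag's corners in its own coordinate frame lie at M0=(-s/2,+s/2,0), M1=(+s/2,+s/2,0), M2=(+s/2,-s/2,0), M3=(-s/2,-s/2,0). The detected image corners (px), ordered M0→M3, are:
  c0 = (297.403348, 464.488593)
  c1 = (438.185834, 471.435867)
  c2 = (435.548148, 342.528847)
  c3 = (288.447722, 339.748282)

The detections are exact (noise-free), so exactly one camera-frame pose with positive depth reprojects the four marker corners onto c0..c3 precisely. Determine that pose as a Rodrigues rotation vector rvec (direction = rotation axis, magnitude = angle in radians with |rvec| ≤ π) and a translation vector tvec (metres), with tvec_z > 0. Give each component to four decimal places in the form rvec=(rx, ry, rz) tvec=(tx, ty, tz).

Intrinsics K: fx=843.0, fy=811.7, cx=304.2, cy=241.4
Marker side s = 0.221 m; corners in marker frame (Z=0):
  M0 = (-0.1105, +0.1105, 0)
  M1 = (+0.1105, +0.1105, 0)
  M2 = (+0.1105, -0.1105, 0)
  M3 = (-0.1105, -0.1105, 0)
Detected image corners:
  c0 = (297.403348, 464.488593) px
  c1 = (438.185834, 471.435867) px
  c2 = (435.548148, 342.528847) px
  c3 = (288.447722, 339.748282) px
Planar DLT: solve 8×8 A·h = b for H (H[2,2]=1):
  H  [+593.88124 +101.24788 +363.71711]
  H  [-41.09847 +656.59673 +405.94415]
  H  [-0.15652 +0.20491 +1.00000]
B = K⁻¹H; ‖b₁‖=0.776908, ‖b₂‖=0.776908; λ = 2/(‖b₁‖+‖b₂‖) = 1.287154, sign → tz>0 ⇒ λ=+1.287154
r₁ = λ·B[:,0] = (+0.97948,-0.00526,-0.20147); r₂ = λ·B[:,1] = (+0.05942,+0.96276,+0.26375)
r₃ = r₁×r₂ = (+0.19258,-0.27031,+0.94332); SVD([r₁ r₂ r₃]) → R = UVᵀ:
  R  [+0.97948 +0.05942 +0.19258]
  R  [-0.00526 +0.96276 -0.27031]
  R  [-0.20147 +0.26375 +0.94332]
t = (+0.09088, +0.26093, +1.28715) m
tr R = 2.885556; θ = arccos((tr R − 1)/2) = 0.339930 rad = 19.477°
axis k = ((R−Rᵀ)₃₂, (R−Rᵀ)₁₃, (R−Rᵀ)₂₁) / (2 sinθ) = (+0.800886, +0.590911, -0.096983)
rvec = θ·k = (+0.272245, +0.200868, -0.032967)

rvec=(0.2722, 0.2009, -0.0330) tvec=(0.0909, 0.2609, 1.2872)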